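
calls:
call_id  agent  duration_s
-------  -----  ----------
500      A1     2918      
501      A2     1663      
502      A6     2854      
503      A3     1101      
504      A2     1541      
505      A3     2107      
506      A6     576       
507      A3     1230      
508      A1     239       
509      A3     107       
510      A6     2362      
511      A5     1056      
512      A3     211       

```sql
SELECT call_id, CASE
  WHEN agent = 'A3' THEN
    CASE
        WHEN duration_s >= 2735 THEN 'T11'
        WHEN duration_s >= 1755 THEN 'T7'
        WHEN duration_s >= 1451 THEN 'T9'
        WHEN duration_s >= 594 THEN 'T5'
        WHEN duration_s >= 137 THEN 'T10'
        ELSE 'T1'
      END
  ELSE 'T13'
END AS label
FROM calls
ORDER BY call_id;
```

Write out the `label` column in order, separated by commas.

T13, T13, T13, T5, T13, T7, T13, T5, T13, T1, T13, T13, T10

call_id=500: agent='A1' → outer ELSE → T13
call_id=501: agent='A2' → outer ELSE → T13
call_id=502: agent='A6' → outer ELSE → T13
call_id=503: agent='A3' → inner[duration_s >= 594] → T5
call_id=504: agent='A2' → outer ELSE → T13
call_id=505: agent='A3' → inner[duration_s >= 1755] → T7
call_id=506: agent='A6' → outer ELSE → T13
call_id=507: agent='A3' → inner[duration_s >= 594] → T5
call_id=508: agent='A1' → outer ELSE → T13
call_id=509: agent='A3' → inner[ELSE] → T1
call_id=510: agent='A6' → outer ELSE → T13
call_id=511: agent='A5' → outer ELSE → T13
call_id=512: agent='A3' → inner[duration_s >= 137] → T10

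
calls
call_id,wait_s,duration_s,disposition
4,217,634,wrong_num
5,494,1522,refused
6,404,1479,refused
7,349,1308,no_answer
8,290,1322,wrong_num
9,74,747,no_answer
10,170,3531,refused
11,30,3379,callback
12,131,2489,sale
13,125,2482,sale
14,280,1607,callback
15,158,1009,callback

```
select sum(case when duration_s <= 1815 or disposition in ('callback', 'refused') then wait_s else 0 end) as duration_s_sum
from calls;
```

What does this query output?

call_id=4: ✓ → 217
call_id=5: ✓ → 494
call_id=6: ✓ → 404
call_id=7: ✓ → 349
call_id=8: ✓ → 290
call_id=9: ✓ → 74
call_id=10: ✓ → 170
call_id=11: ✓ → 30
call_id=12: ✗
call_id=13: ✗
call_id=14: ✓ → 280
call_id=15: ✓ → 158
duration_s_sum = 217 + 494 + 404 + 349 + 290 + 74 + 170 + 30 + 280 + 158 = 2466

2466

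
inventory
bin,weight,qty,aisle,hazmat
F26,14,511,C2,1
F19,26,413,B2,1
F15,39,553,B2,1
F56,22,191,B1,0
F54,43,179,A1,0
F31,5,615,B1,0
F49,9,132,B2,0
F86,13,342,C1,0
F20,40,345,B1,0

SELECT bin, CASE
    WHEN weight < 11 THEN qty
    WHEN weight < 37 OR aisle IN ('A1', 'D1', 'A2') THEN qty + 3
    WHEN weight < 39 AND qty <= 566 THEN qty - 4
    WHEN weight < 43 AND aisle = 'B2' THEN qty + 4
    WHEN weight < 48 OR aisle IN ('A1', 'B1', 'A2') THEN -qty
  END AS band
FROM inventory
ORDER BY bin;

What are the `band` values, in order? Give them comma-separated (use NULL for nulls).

bin=F15: weight < 43 AND aisle = 'B2' → 557
bin=F19: weight < 37 OR aisle IN ('A1', 'D1', 'A2') → 416
bin=F20: weight < 48 OR aisle IN ('A1', 'B1', 'A2') → -345
bin=F26: weight < 37 OR aisle IN ('A1', 'D1', 'A2') → 514
bin=F31: weight < 11 → 615
bin=F49: weight < 11 → 132
bin=F54: weight < 37 OR aisle IN ('A1', 'D1', 'A2') → 182
bin=F56: weight < 37 OR aisle IN ('A1', 'D1', 'A2') → 194
bin=F86: weight < 37 OR aisle IN ('A1', 'D1', 'A2') → 345

557, 416, -345, 514, 615, 132, 182, 194, 345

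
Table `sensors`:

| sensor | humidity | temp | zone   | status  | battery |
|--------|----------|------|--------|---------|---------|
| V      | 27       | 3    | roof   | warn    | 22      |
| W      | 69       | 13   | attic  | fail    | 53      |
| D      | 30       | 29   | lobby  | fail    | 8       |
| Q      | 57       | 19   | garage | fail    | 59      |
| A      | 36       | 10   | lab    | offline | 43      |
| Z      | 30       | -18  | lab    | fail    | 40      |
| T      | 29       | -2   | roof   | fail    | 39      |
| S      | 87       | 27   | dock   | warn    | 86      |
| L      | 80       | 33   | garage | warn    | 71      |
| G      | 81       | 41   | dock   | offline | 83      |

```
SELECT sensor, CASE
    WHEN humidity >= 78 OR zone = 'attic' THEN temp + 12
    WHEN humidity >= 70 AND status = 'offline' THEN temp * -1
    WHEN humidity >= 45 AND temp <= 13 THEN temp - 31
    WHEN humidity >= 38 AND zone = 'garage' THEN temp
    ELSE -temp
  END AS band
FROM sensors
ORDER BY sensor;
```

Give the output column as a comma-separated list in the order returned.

sensor=A: ELSE → -10
sensor=D: ELSE → -29
sensor=G: humidity >= 78 OR zone = 'attic' → 53
sensor=L: humidity >= 78 OR zone = 'attic' → 45
sensor=Q: humidity >= 38 AND zone = 'garage' → 19
sensor=S: humidity >= 78 OR zone = 'attic' → 39
sensor=T: ELSE → 2
sensor=V: ELSE → -3
sensor=W: humidity >= 78 OR zone = 'attic' → 25
sensor=Z: ELSE → 18

-10, -29, 53, 45, 19, 39, 2, -3, 25, 18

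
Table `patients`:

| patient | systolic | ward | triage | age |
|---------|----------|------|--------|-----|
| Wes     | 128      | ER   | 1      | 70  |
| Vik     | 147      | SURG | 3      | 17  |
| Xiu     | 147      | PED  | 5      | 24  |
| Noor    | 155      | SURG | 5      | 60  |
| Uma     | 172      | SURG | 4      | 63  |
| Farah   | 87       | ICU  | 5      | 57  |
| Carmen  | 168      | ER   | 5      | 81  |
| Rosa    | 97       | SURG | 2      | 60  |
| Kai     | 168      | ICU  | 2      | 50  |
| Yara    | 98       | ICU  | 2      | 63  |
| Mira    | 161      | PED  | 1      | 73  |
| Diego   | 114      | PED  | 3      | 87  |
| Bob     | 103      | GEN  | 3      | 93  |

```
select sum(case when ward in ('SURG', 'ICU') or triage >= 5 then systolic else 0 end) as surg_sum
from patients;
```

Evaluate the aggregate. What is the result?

patient=Wes: ✗
patient=Vik: ✓ → 147
patient=Xiu: ✓ → 147
patient=Noor: ✓ → 155
patient=Uma: ✓ → 172
patient=Farah: ✓ → 87
patient=Carmen: ✓ → 168
patient=Rosa: ✓ → 97
patient=Kai: ✓ → 168
patient=Yara: ✓ → 98
patient=Mira: ✗
patient=Diego: ✗
patient=Bob: ✗
surg_sum = 147 + 147 + 155 + 172 + 87 + 168 + 97 + 168 + 98 = 1239

1239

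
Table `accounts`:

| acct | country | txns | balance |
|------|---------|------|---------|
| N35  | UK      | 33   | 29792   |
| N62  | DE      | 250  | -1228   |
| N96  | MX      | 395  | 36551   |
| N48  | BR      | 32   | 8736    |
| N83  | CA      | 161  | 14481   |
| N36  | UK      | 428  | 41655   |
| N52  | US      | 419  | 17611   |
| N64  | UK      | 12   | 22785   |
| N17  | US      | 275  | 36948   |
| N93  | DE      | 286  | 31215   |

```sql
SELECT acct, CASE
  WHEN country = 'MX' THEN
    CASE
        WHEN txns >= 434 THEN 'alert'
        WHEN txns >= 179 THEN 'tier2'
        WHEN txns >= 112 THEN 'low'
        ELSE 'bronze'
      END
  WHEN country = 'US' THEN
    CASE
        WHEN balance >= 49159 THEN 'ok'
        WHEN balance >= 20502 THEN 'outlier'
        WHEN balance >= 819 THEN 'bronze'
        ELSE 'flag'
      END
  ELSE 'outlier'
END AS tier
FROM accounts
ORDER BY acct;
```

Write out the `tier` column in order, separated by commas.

outlier, outlier, outlier, outlier, bronze, outlier, outlier, outlier, outlier, tier2

acct=N17: country='US' → inner[balance >= 20502] → outlier
acct=N35: country='UK' → outer ELSE → outlier
acct=N36: country='UK' → outer ELSE → outlier
acct=N48: country='BR' → outer ELSE → outlier
acct=N52: country='US' → inner[balance >= 819] → bronze
acct=N62: country='DE' → outer ELSE → outlier
acct=N64: country='UK' → outer ELSE → outlier
acct=N83: country='CA' → outer ELSE → outlier
acct=N93: country='DE' → outer ELSE → outlier
acct=N96: country='MX' → inner[txns >= 179] → tier2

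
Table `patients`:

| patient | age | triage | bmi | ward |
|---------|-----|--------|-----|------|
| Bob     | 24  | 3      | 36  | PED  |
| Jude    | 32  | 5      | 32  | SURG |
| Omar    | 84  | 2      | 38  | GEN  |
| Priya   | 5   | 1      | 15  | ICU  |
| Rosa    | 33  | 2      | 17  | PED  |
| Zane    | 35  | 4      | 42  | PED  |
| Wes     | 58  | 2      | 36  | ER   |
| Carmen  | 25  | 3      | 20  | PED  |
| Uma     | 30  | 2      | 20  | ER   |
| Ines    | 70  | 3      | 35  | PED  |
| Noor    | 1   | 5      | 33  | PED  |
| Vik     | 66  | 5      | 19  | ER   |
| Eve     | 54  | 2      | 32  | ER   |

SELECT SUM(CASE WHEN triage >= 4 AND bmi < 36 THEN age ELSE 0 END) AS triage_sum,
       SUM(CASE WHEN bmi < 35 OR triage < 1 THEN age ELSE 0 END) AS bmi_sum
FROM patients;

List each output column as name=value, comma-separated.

triage_sum=99, bmi_sum=246

[triage_sum: triage >= 4 AND bmi < 36]
patient=Bob: ✗
patient=Jude: ✓ → 32
patient=Omar: ✗
patient=Priya: ✗
patient=Rosa: ✗
patient=Zane: ✗
patient=Wes: ✗
patient=Carmen: ✗
patient=Uma: ✗
patient=Ines: ✗
patient=Noor: ✓ → 1
patient=Vik: ✓ → 66
patient=Eve: ✗
triage_sum = 32 + 1 + 66 = 99
—
[bmi_sum: bmi < 35 OR triage < 1]
patient=Bob: ✗
patient=Jude: ✓ → 32
patient=Omar: ✗
patient=Priya: ✓ → 5
patient=Rosa: ✓ → 33
patient=Zane: ✗
patient=Wes: ✗
patient=Carmen: ✓ → 25
patient=Uma: ✓ → 30
patient=Ines: ✗
patient=Noor: ✓ → 1
patient=Vik: ✓ → 66
patient=Eve: ✓ → 54
bmi_sum = 32 + 5 + 33 + 25 + 30 + 1 + 66 + 54 = 246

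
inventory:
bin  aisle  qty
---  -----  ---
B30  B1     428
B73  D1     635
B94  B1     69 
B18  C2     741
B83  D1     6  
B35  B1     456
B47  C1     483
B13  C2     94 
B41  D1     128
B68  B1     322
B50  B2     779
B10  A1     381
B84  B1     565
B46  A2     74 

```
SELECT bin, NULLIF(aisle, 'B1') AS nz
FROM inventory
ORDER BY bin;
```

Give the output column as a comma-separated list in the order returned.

bin=B10: aisle=A1 vs B1: differ → A1
bin=B13: aisle=C2 vs B1: differ → C2
bin=B18: aisle=C2 vs B1: differ → C2
bin=B30: aisle=B1 vs B1: equal → NULL
bin=B35: aisle=B1 vs B1: equal → NULL
bin=B41: aisle=D1 vs B1: differ → D1
bin=B46: aisle=A2 vs B1: differ → A2
bin=B47: aisle=C1 vs B1: differ → C1
bin=B50: aisle=B2 vs B1: differ → B2
bin=B68: aisle=B1 vs B1: equal → NULL
bin=B73: aisle=D1 vs B1: differ → D1
bin=B83: aisle=D1 vs B1: differ → D1
bin=B84: aisle=B1 vs B1: equal → NULL
bin=B94: aisle=B1 vs B1: equal → NULL

A1, C2, C2, NULL, NULL, D1, A2, C1, B2, NULL, D1, D1, NULL, NULL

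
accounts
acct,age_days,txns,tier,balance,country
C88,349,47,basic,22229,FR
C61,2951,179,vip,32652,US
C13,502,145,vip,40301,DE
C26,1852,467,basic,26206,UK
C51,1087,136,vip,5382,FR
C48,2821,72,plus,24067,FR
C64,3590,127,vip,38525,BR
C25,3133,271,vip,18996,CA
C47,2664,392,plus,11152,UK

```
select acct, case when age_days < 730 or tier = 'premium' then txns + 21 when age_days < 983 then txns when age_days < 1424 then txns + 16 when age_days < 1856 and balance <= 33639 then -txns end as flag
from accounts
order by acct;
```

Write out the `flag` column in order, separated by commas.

166, NULL, -467, NULL, NULL, 152, NULL, NULL, 68

acct=C13: age_days < 730 or tier = 'premium' → 166
acct=C25: (no match → NULL) → NULL
acct=C26: age_days < 1856 and balance <= 33639 → -467
acct=C47: (no match → NULL) → NULL
acct=C48: (no match → NULL) → NULL
acct=C51: age_days < 1424 → 152
acct=C61: (no match → NULL) → NULL
acct=C64: (no match → NULL) → NULL
acct=C88: age_days < 730 or tier = 'premium' → 68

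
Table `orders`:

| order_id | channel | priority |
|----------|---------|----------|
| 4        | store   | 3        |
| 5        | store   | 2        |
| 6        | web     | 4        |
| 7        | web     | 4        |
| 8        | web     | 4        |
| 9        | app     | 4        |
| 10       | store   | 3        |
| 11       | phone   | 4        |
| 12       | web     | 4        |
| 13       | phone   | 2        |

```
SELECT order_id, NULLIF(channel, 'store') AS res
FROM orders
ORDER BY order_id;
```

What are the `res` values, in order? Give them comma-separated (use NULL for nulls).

NULL, NULL, web, web, web, app, NULL, phone, web, phone

order_id=4: channel=store vs store: equal → NULL
order_id=5: channel=store vs store: equal → NULL
order_id=6: channel=web vs store: differ → web
order_id=7: channel=web vs store: differ → web
order_id=8: channel=web vs store: differ → web
order_id=9: channel=app vs store: differ → app
order_id=10: channel=store vs store: equal → NULL
order_id=11: channel=phone vs store: differ → phone
order_id=12: channel=web vs store: differ → web
order_id=13: channel=phone vs store: differ → phone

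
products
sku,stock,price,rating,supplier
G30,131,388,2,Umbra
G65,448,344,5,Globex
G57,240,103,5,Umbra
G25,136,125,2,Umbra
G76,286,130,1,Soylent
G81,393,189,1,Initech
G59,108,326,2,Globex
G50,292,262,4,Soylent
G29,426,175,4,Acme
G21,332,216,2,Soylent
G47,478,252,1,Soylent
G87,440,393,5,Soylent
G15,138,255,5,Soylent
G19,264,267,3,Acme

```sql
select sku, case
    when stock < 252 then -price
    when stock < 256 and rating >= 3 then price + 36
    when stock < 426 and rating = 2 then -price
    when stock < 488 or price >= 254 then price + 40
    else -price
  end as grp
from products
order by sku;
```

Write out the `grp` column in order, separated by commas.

sku=G15: stock < 252 → -255
sku=G19: stock < 488 or price >= 254 → 307
sku=G21: stock < 426 and rating = 2 → -216
sku=G25: stock < 252 → -125
sku=G29: stock < 488 or price >= 254 → 215
sku=G30: stock < 252 → -388
sku=G47: stock < 488 or price >= 254 → 292
sku=G50: stock < 488 or price >= 254 → 302
sku=G57: stock < 252 → -103
sku=G59: stock < 252 → -326
sku=G65: stock < 488 or price >= 254 → 384
sku=G76: stock < 488 or price >= 254 → 170
sku=G81: stock < 488 or price >= 254 → 229
sku=G87: stock < 488 or price >= 254 → 433

-255, 307, -216, -125, 215, -388, 292, 302, -103, -326, 384, 170, 229, 433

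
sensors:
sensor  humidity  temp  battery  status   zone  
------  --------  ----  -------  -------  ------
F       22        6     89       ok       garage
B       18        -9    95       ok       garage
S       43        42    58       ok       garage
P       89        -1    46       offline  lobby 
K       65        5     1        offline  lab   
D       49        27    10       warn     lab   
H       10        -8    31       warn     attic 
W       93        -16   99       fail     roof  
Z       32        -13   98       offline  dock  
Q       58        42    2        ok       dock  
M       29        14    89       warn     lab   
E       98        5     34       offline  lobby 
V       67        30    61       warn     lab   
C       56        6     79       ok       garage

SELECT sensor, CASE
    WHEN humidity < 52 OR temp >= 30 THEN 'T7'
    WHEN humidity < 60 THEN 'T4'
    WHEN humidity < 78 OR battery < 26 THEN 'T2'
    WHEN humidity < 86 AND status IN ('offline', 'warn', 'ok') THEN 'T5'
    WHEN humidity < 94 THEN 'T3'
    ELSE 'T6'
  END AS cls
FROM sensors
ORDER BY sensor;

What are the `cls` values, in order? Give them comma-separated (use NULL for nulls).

T7, T4, T7, T6, T7, T7, T2, T7, T3, T7, T7, T7, T3, T7

sensor=B: humidity < 52 OR temp >= 30 → T7
sensor=C: humidity < 60 → T4
sensor=D: humidity < 52 OR temp >= 30 → T7
sensor=E: ELSE → T6
sensor=F: humidity < 52 OR temp >= 30 → T7
sensor=H: humidity < 52 OR temp >= 30 → T7
sensor=K: humidity < 78 OR battery < 26 → T2
sensor=M: humidity < 52 OR temp >= 30 → T7
sensor=P: humidity < 94 → T3
sensor=Q: humidity < 52 OR temp >= 30 → T7
sensor=S: humidity < 52 OR temp >= 30 → T7
sensor=V: humidity < 52 OR temp >= 30 → T7
sensor=W: humidity < 94 → T3
sensor=Z: humidity < 52 OR temp >= 30 → T7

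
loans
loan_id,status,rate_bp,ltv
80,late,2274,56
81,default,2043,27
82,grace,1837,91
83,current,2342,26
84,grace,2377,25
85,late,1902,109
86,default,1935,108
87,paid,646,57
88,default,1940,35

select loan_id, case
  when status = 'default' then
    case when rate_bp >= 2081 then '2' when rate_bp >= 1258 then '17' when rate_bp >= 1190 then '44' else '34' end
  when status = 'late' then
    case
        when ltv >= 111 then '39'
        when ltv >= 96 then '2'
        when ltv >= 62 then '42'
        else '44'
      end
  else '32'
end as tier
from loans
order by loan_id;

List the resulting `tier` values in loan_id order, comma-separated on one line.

loan_id=80: status='late' → inner[ELSE] → 44
loan_id=81: status='default' → inner[rate_bp >= 1258] → 17
loan_id=82: status='grace' → outer ELSE → 32
loan_id=83: status='current' → outer ELSE → 32
loan_id=84: status='grace' → outer ELSE → 32
loan_id=85: status='late' → inner[ltv >= 96] → 2
loan_id=86: status='default' → inner[rate_bp >= 1258] → 17
loan_id=87: status='paid' → outer ELSE → 32
loan_id=88: status='default' → inner[rate_bp >= 1258] → 17

44, 17, 32, 32, 32, 2, 17, 32, 17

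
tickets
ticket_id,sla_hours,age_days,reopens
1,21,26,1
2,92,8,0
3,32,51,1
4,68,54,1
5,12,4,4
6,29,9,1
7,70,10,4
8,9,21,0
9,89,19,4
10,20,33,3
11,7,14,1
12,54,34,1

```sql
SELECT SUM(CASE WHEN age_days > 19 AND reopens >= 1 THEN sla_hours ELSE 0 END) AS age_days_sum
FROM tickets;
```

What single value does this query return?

195

ticket_id=1: ✓ → 21
ticket_id=2: ✗
ticket_id=3: ✓ → 32
ticket_id=4: ✓ → 68
ticket_id=5: ✗
ticket_id=6: ✗
ticket_id=7: ✗
ticket_id=8: ✗
ticket_id=9: ✗
ticket_id=10: ✓ → 20
ticket_id=11: ✗
ticket_id=12: ✓ → 54
age_days_sum = 21 + 32 + 68 + 20 + 54 = 195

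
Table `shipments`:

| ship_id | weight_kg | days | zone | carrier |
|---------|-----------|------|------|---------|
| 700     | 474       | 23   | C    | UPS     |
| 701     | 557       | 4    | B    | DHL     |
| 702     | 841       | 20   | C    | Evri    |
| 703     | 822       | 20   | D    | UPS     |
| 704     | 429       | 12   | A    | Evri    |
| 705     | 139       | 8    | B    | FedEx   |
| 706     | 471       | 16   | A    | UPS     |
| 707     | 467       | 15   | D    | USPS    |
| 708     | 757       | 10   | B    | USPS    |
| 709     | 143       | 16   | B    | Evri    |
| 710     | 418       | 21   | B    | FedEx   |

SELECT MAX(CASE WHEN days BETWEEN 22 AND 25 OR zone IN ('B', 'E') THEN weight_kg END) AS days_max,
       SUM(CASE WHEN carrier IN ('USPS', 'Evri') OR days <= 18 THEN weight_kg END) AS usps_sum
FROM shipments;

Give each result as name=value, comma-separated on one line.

days_max=757, usps_sum=3804

[days_max: days BETWEEN 22 AND 25 OR zone IN ('B', 'E')]
ship_id=700: ✓ → 474
ship_id=701: ✓ → 557
ship_id=702: ✗
ship_id=703: ✗
ship_id=704: ✗
ship_id=705: ✓ → 139
ship_id=706: ✗
ship_id=707: ✗
ship_id=708: ✓ → 757
ship_id=709: ✓ → 143
ship_id=710: ✓ → 418
days_max = MAX(474, 557, 139, 757, 143, 418) = 757
—
[usps_sum: carrier IN ('USPS', 'Evri') OR days <= 18]
ship_id=700: ✗
ship_id=701: ✓ → 557
ship_id=702: ✓ → 841
ship_id=703: ✗
ship_id=704: ✓ → 429
ship_id=705: ✓ → 139
ship_id=706: ✓ → 471
ship_id=707: ✓ → 467
ship_id=708: ✓ → 757
ship_id=709: ✓ → 143
ship_id=710: ✗
usps_sum = 557 + 841 + 429 + 139 + 471 + 467 + 757 + 143 = 3804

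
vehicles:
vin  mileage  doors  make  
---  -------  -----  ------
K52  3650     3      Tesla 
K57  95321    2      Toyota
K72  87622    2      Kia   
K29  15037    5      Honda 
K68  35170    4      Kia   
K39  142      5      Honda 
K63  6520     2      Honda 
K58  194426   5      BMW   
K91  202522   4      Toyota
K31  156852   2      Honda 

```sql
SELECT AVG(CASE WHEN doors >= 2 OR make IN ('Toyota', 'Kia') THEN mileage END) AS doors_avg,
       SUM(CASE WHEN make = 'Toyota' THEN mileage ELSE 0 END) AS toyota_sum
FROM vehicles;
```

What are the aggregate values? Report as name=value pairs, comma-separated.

doors_avg=79726.2, toyota_sum=297843

[doors_avg: doors >= 2 OR make IN ('Toyota', 'Kia')]
vin=K52: ✓ → 3650
vin=K57: ✓ → 95321
vin=K72: ✓ → 87622
vin=K29: ✓ → 15037
vin=K68: ✓ → 35170
vin=K39: ✓ → 142
vin=K63: ✓ → 6520
vin=K58: ✓ → 194426
vin=K91: ✓ → 202522
vin=K31: ✓ → 156852
doors_avg = (3650 + 95321 + 87622 + 15037 + 35170 + 142 + 6520 + 194426 + 202522 + 156852) / 10 = 79726.2
—
[toyota_sum: make = 'Toyota']
vin=K52: ✗
vin=K57: ✓ → 95321
vin=K72: ✗
vin=K29: ✗
vin=K68: ✗
vin=K39: ✗
vin=K63: ✗
vin=K58: ✗
vin=K91: ✓ → 202522
vin=K31: ✗
toyota_sum = 95321 + 202522 = 297843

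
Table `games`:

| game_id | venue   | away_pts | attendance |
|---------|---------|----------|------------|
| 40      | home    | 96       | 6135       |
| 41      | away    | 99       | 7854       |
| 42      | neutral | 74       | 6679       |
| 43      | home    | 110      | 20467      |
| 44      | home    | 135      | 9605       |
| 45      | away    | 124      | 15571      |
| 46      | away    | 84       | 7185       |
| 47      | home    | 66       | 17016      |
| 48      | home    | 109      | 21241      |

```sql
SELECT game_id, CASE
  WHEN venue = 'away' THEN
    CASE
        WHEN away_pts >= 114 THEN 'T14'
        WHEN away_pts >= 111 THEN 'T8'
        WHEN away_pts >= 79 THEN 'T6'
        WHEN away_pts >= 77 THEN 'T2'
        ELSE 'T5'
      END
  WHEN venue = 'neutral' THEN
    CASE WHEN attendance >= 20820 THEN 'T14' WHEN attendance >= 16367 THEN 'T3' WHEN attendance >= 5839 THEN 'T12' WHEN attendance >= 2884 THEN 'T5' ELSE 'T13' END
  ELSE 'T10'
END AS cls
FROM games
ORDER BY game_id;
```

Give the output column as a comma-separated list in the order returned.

T10, T6, T12, T10, T10, T14, T6, T10, T10

game_id=40: venue='home' → outer ELSE → T10
game_id=41: venue='away' → inner[away_pts >= 79] → T6
game_id=42: venue='neutral' → inner[attendance >= 5839] → T12
game_id=43: venue='home' → outer ELSE → T10
game_id=44: venue='home' → outer ELSE → T10
game_id=45: venue='away' → inner[away_pts >= 114] → T14
game_id=46: venue='away' → inner[away_pts >= 79] → T6
game_id=47: venue='home' → outer ELSE → T10
game_id=48: venue='home' → outer ELSE → T10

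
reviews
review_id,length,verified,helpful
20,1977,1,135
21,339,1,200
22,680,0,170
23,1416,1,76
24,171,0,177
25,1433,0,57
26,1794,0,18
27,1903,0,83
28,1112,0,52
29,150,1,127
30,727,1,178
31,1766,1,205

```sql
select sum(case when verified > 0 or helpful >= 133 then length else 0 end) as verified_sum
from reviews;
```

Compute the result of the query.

7226

review_id=20: ✓ → 1977
review_id=21: ✓ → 339
review_id=22: ✓ → 680
review_id=23: ✓ → 1416
review_id=24: ✓ → 171
review_id=25: ✗
review_id=26: ✗
review_id=27: ✗
review_id=28: ✗
review_id=29: ✓ → 150
review_id=30: ✓ → 727
review_id=31: ✓ → 1766
verified_sum = 1977 + 339 + 680 + 1416 + 171 + 150 + 727 + 1766 = 7226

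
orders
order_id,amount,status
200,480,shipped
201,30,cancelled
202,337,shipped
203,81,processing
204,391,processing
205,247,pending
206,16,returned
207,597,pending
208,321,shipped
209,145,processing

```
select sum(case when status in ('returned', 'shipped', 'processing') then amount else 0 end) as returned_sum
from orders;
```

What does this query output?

1771

order_id=200: ✓ → 480
order_id=201: ✗
order_id=202: ✓ → 337
order_id=203: ✓ → 81
order_id=204: ✓ → 391
order_id=205: ✗
order_id=206: ✓ → 16
order_id=207: ✗
order_id=208: ✓ → 321
order_id=209: ✓ → 145
returned_sum = 480 + 337 + 81 + 391 + 16 + 321 + 145 = 1771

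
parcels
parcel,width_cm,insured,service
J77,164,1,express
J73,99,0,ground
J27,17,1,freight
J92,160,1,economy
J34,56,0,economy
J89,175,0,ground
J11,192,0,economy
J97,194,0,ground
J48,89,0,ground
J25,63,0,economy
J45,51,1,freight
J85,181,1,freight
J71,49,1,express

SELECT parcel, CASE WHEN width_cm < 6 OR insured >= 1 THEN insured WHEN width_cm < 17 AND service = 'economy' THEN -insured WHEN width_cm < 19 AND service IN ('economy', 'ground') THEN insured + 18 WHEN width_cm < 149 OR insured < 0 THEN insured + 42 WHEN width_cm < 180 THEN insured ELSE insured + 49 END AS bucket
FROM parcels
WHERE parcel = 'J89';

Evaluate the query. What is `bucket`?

0

parcel = J89: width_cm=175, insured=0, service=ground.
width_cm < 6 OR insured >= 1 → false
width_cm < 17 AND service = 'economy' → false
width_cm < 19 AND service IN ('economy', 'ground') → false
width_cm < 149 OR insured < 0 → false
width_cm < 180 → true → 0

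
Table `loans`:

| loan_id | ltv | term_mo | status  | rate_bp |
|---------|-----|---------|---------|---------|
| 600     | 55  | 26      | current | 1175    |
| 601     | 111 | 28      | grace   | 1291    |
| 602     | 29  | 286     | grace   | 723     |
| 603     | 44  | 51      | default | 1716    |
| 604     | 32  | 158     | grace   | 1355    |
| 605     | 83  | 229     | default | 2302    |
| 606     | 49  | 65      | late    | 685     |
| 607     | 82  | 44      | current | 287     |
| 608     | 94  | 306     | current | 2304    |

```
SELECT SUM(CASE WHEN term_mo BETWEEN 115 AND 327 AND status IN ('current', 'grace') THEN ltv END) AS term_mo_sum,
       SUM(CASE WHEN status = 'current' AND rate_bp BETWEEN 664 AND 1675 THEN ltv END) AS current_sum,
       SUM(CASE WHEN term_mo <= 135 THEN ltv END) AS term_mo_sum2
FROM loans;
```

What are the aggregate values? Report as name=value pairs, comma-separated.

term_mo_sum=155, current_sum=55, term_mo_sum2=341

[term_mo_sum: term_mo BETWEEN 115 AND 327 AND status IN ('current', 'grace')]
loan_id=600: ✗
loan_id=601: ✗
loan_id=602: ✓ → 29
loan_id=603: ✗
loan_id=604: ✓ → 32
loan_id=605: ✗
loan_id=606: ✗
loan_id=607: ✗
loan_id=608: ✓ → 94
term_mo_sum = 29 + 32 + 94 = 155
—
[current_sum: status = 'current' AND rate_bp BETWEEN 664 AND 1675]
loan_id=600: ✓ → 55
loan_id=601: ✗
loan_id=602: ✗
loan_id=603: ✗
loan_id=604: ✗
loan_id=605: ✗
loan_id=606: ✗
loan_id=607: ✗
loan_id=608: ✗
current_sum = 55
—
[term_mo_sum2: term_mo <= 135]
loan_id=600: ✓ → 55
loan_id=601: ✓ → 111
loan_id=602: ✗
loan_id=603: ✓ → 44
loan_id=604: ✗
loan_id=605: ✗
loan_id=606: ✓ → 49
loan_id=607: ✓ → 82
loan_id=608: ✗
term_mo_sum2 = 55 + 111 + 44 + 49 + 82 = 341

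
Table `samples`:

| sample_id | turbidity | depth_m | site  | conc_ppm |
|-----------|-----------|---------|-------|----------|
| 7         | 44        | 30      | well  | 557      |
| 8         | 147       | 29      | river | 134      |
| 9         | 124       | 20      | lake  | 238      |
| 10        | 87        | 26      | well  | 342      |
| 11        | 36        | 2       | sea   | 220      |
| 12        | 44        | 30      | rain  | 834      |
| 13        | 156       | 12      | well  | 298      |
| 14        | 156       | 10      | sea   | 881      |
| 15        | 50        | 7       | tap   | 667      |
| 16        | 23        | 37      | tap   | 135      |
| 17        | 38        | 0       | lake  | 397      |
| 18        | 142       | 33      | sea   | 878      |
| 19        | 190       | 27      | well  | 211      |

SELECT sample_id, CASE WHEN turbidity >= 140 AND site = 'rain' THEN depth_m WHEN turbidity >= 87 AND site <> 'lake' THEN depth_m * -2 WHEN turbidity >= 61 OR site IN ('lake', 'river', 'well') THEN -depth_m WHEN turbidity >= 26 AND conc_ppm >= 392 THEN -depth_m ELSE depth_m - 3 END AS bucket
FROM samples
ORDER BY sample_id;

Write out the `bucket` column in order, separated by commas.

-30, -58, -20, -52, -1, -30, -24, -20, -7, 34, 0, -66, -54

sample_id=7: turbidity >= 61 OR site IN ('lake', 'river', 'well') → -30
sample_id=8: turbidity >= 87 AND site <> 'lake' → -58
sample_id=9: turbidity >= 61 OR site IN ('lake', 'river', 'well') → -20
sample_id=10: turbidity >= 87 AND site <> 'lake' → -52
sample_id=11: ELSE → -1
sample_id=12: turbidity >= 26 AND conc_ppm >= 392 → -30
sample_id=13: turbidity >= 87 AND site <> 'lake' → -24
sample_id=14: turbidity >= 87 AND site <> 'lake' → -20
sample_id=15: turbidity >= 26 AND conc_ppm >= 392 → -7
sample_id=16: ELSE → 34
sample_id=17: turbidity >= 61 OR site IN ('lake', 'river', 'well') → 0
sample_id=18: turbidity >= 87 AND site <> 'lake' → -66
sample_id=19: turbidity >= 87 AND site <> 'lake' → -54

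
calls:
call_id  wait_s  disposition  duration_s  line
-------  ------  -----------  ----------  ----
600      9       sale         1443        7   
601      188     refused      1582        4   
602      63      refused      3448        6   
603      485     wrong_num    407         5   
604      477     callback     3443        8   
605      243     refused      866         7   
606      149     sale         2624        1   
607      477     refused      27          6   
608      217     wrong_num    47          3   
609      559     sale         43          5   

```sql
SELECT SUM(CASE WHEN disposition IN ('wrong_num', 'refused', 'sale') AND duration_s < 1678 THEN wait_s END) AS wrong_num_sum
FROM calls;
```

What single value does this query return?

2178

call_id=600: ✓ → 9
call_id=601: ✓ → 188
call_id=602: ✗
call_id=603: ✓ → 485
call_id=604: ✗
call_id=605: ✓ → 243
call_id=606: ✗
call_id=607: ✓ → 477
call_id=608: ✓ → 217
call_id=609: ✓ → 559
wrong_num_sum = 9 + 188 + 485 + 243 + 477 + 217 + 559 = 2178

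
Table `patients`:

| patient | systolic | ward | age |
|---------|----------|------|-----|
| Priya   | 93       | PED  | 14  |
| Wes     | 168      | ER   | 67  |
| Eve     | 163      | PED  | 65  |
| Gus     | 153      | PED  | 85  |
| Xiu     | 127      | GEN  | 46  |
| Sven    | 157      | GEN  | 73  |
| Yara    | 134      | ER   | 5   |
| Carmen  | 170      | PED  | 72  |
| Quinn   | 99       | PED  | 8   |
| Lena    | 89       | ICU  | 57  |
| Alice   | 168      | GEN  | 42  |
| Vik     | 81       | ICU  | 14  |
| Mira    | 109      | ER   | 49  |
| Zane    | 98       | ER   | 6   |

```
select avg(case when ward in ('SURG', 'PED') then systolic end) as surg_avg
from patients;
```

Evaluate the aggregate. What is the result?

patient=Priya: ✓ → 93
patient=Wes: ✗
patient=Eve: ✓ → 163
patient=Gus: ✓ → 153
patient=Xiu: ✗
patient=Sven: ✗
patient=Yara: ✗
patient=Carmen: ✓ → 170
patient=Quinn: ✓ → 99
patient=Lena: ✗
patient=Alice: ✗
patient=Vik: ✗
patient=Mira: ✗
patient=Zane: ✗
surg_avg = (93 + 163 + 153 + 170 + 99) / 5 = 135.6

135.6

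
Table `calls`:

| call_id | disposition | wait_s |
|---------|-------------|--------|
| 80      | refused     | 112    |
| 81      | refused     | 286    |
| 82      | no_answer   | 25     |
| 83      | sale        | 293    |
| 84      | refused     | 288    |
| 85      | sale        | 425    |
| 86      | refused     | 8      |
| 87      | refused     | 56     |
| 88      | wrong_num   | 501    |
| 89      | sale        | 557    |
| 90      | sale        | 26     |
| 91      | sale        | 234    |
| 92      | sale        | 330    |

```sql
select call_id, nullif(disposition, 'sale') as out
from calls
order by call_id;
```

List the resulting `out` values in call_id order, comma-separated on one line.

call_id=80: disposition=refused vs sale: differ → refused
call_id=81: disposition=refused vs sale: differ → refused
call_id=82: disposition=no_answer vs sale: differ → no_answer
call_id=83: disposition=sale vs sale: equal → NULL
call_id=84: disposition=refused vs sale: differ → refused
call_id=85: disposition=sale vs sale: equal → NULL
call_id=86: disposition=refused vs sale: differ → refused
call_id=87: disposition=refused vs sale: differ → refused
call_id=88: disposition=wrong_num vs sale: differ → wrong_num
call_id=89: disposition=sale vs sale: equal → NULL
call_id=90: disposition=sale vs sale: equal → NULL
call_id=91: disposition=sale vs sale: equal → NULL
call_id=92: disposition=sale vs sale: equal → NULL

refused, refused, no_answer, NULL, refused, NULL, refused, refused, wrong_num, NULL, NULL, NULL, NULL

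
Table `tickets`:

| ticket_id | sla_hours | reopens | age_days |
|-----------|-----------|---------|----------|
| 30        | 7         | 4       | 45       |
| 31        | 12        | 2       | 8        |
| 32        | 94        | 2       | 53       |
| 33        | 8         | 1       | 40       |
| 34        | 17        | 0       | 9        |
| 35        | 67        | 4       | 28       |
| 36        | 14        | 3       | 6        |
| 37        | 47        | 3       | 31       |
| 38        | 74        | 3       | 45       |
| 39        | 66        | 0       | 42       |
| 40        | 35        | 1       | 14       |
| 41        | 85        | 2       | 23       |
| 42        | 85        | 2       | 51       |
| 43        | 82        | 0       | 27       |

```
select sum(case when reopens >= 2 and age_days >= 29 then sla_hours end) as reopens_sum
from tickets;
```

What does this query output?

ticket_id=30: ✓ → 7
ticket_id=31: ✗
ticket_id=32: ✓ → 94
ticket_id=33: ✗
ticket_id=34: ✗
ticket_id=35: ✗
ticket_id=36: ✗
ticket_id=37: ✓ → 47
ticket_id=38: ✓ → 74
ticket_id=39: ✗
ticket_id=40: ✗
ticket_id=41: ✗
ticket_id=42: ✓ → 85
ticket_id=43: ✗
reopens_sum = 7 + 94 + 47 + 74 + 85 = 307

307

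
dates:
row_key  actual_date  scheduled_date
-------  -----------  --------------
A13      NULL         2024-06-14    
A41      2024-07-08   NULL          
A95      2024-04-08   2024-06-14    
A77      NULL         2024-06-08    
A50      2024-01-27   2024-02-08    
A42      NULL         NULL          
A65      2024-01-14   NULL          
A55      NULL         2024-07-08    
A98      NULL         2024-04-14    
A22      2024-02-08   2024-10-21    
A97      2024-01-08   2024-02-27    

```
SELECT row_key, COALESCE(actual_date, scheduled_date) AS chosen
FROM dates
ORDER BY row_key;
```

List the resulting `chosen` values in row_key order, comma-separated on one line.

row_key=A13: actual_date=NULL, scheduled_date=2024-06-14 → 2024-06-14
row_key=A22: actual_date=2024-02-08 → 2024-02-08
row_key=A41: actual_date=2024-07-08 → 2024-07-08
row_key=A42: actual_date=NULL, scheduled_date=NULL (all NULL) → NULL
row_key=A50: actual_date=2024-01-27 → 2024-01-27
row_key=A55: actual_date=NULL, scheduled_date=2024-07-08 → 2024-07-08
row_key=A65: actual_date=2024-01-14 → 2024-01-14
row_key=A77: actual_date=NULL, scheduled_date=2024-06-08 → 2024-06-08
row_key=A95: actual_date=2024-04-08 → 2024-04-08
row_key=A97: actual_date=2024-01-08 → 2024-01-08
row_key=A98: actual_date=NULL, scheduled_date=2024-04-14 → 2024-04-14

2024-06-14, 2024-02-08, 2024-07-08, NULL, 2024-01-27, 2024-07-08, 2024-01-14, 2024-06-08, 2024-04-08, 2024-01-08, 2024-04-14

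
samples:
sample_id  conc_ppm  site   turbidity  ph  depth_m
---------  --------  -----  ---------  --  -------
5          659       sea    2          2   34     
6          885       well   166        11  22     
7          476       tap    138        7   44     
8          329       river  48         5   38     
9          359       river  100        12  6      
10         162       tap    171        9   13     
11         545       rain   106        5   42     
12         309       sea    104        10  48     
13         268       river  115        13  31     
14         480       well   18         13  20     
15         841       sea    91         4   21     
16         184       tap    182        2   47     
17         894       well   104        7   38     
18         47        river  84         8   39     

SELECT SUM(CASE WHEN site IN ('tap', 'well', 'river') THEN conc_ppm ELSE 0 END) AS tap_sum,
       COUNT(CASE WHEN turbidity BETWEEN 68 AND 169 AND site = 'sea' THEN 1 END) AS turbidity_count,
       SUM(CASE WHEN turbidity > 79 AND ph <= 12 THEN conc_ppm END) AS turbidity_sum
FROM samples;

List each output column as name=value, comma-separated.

[tap_sum: site IN ('tap', 'well', 'river')]
sample_id=5: ✗
sample_id=6: ✓ → 885
sample_id=7: ✓ → 476
sample_id=8: ✓ → 329
sample_id=9: ✓ → 359
sample_id=10: ✓ → 162
sample_id=11: ✗
sample_id=12: ✗
sample_id=13: ✓ → 268
sample_id=14: ✓ → 480
sample_id=15: ✗
sample_id=16: ✓ → 184
sample_id=17: ✓ → 894
sample_id=18: ✓ → 47
tap_sum = 885 + 476 + 329 + 359 + 162 + 268 + 480 + 184 + 894 + 47 = 4084
—
[turbidity_count: turbidity BETWEEN 68 AND 169 AND site = 'sea']
sample_id=5: ✗
sample_id=6: ✗
sample_id=7: ✗
sample_id=8: ✗
sample_id=9: ✗
sample_id=10: ✗
sample_id=11: ✗
sample_id=12: ✓ → 1
sample_id=13: ✗
sample_id=14: ✗
sample_id=15: ✓ → 1
sample_id=16: ✗
sample_id=17: ✗
sample_id=18: ✗
turbidity_count = COUNT(1, 1) = 2
—
[turbidity_sum: turbidity > 79 AND ph <= 12]
sample_id=5: ✗
sample_id=6: ✓ → 885
sample_id=7: ✓ → 476
sample_id=8: ✗
sample_id=9: ✓ → 359
sample_id=10: ✓ → 162
sample_id=11: ✓ → 545
sample_id=12: ✓ → 309
sample_id=13: ✗
sample_id=14: ✗
sample_id=15: ✓ → 841
sample_id=16: ✓ → 184
sample_id=17: ✓ → 894
sample_id=18: ✓ → 47
turbidity_sum = 885 + 476 + 359 + 162 + 545 + 309 + 841 + 184 + 894 + 47 = 4702

tap_sum=4084, turbidity_count=2, turbidity_sum=4702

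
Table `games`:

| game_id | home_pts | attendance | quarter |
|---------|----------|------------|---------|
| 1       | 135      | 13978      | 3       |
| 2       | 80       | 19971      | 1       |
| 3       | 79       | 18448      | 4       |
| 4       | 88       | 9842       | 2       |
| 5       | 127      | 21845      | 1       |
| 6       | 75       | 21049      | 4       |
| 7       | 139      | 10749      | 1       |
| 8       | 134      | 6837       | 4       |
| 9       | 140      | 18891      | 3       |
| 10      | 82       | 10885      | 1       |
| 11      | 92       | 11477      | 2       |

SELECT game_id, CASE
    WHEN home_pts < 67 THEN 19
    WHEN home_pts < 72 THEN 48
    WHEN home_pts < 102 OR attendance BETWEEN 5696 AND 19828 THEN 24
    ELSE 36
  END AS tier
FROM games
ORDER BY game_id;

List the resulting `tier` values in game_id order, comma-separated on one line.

game_id=1: home_pts < 102 OR attendance BETWEEN 5696 AND 19828 → 24
game_id=2: home_pts < 102 OR attendance BETWEEN 5696 AND 19828 → 24
game_id=3: home_pts < 102 OR attendance BETWEEN 5696 AND 19828 → 24
game_id=4: home_pts < 102 OR attendance BETWEEN 5696 AND 19828 → 24
game_id=5: ELSE → 36
game_id=6: home_pts < 102 OR attendance BETWEEN 5696 AND 19828 → 24
game_id=7: home_pts < 102 OR attendance BETWEEN 5696 AND 19828 → 24
game_id=8: home_pts < 102 OR attendance BETWEEN 5696 AND 19828 → 24
game_id=9: home_pts < 102 OR attendance BETWEEN 5696 AND 19828 → 24
game_id=10: home_pts < 102 OR attendance BETWEEN 5696 AND 19828 → 24
game_id=11: home_pts < 102 OR attendance BETWEEN 5696 AND 19828 → 24

24, 24, 24, 24, 36, 24, 24, 24, 24, 24, 24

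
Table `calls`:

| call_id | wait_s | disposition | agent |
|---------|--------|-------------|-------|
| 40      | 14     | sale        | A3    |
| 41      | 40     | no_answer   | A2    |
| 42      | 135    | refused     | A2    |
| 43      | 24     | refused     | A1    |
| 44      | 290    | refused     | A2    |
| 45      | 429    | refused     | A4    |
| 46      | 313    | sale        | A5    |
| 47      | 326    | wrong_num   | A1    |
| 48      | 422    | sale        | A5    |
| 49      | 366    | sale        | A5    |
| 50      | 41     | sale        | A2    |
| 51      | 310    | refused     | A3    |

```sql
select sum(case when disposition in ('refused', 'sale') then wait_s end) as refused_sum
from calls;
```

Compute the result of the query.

call_id=40: ✓ → 14
call_id=41: ✗
call_id=42: ✓ → 135
call_id=43: ✓ → 24
call_id=44: ✓ → 290
call_id=45: ✓ → 429
call_id=46: ✓ → 313
call_id=47: ✗
call_id=48: ✓ → 422
call_id=49: ✓ → 366
call_id=50: ✓ → 41
call_id=51: ✓ → 310
refused_sum = 14 + 135 + 24 + 290 + 429 + 313 + 422 + 366 + 41 + 310 = 2344

2344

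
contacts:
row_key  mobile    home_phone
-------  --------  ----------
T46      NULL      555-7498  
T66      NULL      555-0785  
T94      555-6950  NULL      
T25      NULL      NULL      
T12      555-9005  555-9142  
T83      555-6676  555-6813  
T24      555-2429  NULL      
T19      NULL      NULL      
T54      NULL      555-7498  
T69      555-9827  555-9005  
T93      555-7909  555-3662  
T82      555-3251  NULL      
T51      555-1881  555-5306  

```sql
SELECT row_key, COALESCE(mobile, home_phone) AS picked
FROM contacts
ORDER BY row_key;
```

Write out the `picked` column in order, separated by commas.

555-9005, NULL, 555-2429, NULL, 555-7498, 555-1881, 555-7498, 555-0785, 555-9827, 555-3251, 555-6676, 555-7909, 555-6950

row_key=T12: mobile=555-9005 → 555-9005
row_key=T19: mobile=NULL, home_phone=NULL (all NULL) → NULL
row_key=T24: mobile=555-2429 → 555-2429
row_key=T25: mobile=NULL, home_phone=NULL (all NULL) → NULL
row_key=T46: mobile=NULL, home_phone=555-7498 → 555-7498
row_key=T51: mobile=555-1881 → 555-1881
row_key=T54: mobile=NULL, home_phone=555-7498 → 555-7498
row_key=T66: mobile=NULL, home_phone=555-0785 → 555-0785
row_key=T69: mobile=555-9827 → 555-9827
row_key=T82: mobile=555-3251 → 555-3251
row_key=T83: mobile=555-6676 → 555-6676
row_key=T93: mobile=555-7909 → 555-7909
row_key=T94: mobile=555-6950 → 555-6950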